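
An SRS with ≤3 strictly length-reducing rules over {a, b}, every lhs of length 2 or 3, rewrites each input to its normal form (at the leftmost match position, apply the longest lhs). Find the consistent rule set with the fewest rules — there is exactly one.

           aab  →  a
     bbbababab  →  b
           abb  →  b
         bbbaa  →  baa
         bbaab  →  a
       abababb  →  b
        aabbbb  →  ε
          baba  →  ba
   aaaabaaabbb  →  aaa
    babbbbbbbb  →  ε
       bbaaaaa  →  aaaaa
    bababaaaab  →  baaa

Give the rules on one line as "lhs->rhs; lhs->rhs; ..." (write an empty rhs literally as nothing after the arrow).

  | aab => a
  | bbbababab => bababab => babab => bab => b
  | abb => b
  | bbbaa => baa

ab->; bb->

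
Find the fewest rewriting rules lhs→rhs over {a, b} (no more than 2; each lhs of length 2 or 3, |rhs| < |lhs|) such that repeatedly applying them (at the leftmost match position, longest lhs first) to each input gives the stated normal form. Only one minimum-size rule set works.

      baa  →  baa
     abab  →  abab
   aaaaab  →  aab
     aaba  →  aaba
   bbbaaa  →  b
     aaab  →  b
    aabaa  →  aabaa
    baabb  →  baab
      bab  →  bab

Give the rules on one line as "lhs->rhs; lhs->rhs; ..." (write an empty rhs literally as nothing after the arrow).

  | baa
  | abab
  | aaaaab => aab
  | aaba

aaa->; bb->b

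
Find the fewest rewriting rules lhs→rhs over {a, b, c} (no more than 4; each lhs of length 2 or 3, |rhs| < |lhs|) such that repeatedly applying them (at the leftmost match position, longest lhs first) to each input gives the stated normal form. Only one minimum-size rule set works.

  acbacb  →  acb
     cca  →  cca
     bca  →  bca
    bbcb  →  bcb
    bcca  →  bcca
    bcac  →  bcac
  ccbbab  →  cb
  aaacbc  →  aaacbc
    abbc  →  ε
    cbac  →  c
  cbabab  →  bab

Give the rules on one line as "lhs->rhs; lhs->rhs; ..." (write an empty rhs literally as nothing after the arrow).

abc->; bb->b; cba->

  | acbacb => acb
  | cca
  | bca
  | bbcb => bcb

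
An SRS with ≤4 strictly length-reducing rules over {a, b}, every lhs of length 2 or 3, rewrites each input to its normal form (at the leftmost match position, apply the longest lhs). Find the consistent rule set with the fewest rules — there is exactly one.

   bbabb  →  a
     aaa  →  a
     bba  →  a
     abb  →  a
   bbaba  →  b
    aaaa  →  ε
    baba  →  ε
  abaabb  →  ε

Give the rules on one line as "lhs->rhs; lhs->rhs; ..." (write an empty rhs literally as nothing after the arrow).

  | bbabb => abb => a
  | aaa => a
  | bba => a
  | abb => a

aa->; aba->b; ba->; bb->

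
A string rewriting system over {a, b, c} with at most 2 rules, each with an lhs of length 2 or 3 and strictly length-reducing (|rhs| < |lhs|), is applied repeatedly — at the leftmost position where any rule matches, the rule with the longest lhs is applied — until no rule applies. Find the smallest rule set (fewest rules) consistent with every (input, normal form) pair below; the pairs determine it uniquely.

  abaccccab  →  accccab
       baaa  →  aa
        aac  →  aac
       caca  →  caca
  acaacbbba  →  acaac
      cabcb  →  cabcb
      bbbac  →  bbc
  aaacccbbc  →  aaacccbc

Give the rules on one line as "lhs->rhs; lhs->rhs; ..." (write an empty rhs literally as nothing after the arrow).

ba->; cbb->cb

  | abaccccab => accccab
  | baaa => aa
  | aac
  | caca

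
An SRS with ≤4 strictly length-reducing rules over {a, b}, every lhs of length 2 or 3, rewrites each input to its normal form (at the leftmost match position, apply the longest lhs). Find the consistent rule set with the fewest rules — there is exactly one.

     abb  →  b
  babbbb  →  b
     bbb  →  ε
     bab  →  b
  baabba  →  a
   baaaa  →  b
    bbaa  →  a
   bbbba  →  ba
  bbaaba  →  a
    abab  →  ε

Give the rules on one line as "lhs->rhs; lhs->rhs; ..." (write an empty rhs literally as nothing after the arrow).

  | abb => b
  | babbbb => bbbb => abb => b
  | bbb => ab => ε
  | bab => b

aa->; ab->; bb->a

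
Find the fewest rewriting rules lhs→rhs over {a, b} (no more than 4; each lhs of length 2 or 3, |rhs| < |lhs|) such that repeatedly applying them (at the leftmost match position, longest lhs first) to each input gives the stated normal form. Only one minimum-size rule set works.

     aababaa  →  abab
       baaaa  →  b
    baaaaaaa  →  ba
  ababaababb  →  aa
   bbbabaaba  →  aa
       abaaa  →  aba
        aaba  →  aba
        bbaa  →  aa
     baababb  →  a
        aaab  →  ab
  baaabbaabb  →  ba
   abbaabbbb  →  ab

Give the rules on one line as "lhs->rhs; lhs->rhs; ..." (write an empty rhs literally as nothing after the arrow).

aab->ab; baa->b; bb->; bbb->a

  | aababaa => ababaa => abab
  | baaaa => baa => b
  | baaaaaaa => baaaaa => baaa => ba
  | ababaababb => ababbabb => abaabb => abbb => aa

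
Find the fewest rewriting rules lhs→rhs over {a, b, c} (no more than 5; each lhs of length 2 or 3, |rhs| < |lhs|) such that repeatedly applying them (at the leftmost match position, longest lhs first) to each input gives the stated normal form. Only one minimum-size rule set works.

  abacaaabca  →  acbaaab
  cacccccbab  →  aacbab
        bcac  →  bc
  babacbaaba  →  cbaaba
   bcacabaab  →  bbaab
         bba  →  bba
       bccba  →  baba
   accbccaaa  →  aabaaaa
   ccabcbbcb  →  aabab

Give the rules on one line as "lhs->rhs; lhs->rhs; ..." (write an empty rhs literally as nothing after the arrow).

bac->cb; ca->; cbb->c; cc->a

  | abacaaabca => acbaaabca => acbaaab
  | cacccccbab => cccccbab => acccbab => aacbab
  | bcac => bc
  | babacbaaba => bacbbaaba => cbbbaaba => cbaaba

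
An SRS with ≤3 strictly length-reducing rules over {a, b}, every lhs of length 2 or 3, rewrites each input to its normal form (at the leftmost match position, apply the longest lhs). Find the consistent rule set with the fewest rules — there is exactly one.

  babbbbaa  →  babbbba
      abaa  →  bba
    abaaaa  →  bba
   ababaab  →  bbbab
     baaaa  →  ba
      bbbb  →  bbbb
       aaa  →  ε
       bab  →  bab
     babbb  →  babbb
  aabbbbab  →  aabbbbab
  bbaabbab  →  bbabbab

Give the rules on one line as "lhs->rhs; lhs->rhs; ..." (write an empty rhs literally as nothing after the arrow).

aaa->; aba->bb; baa->ba

  | babbbbaa => babbbba
  | abaa => bba
  | abaaaa => bbaaa => bbaa => bba
  | ababaab => bbbaab => bbbab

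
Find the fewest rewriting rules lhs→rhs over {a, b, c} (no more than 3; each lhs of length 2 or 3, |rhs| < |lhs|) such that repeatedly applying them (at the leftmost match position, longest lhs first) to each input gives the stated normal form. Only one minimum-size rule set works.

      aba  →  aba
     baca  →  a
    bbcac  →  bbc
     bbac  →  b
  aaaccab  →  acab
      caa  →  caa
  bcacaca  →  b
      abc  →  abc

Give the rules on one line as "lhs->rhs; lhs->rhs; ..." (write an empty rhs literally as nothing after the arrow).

  | aba
  | baca => a
  | bbcac => bbc
  | bbac => b

aac->; bac->; bca->b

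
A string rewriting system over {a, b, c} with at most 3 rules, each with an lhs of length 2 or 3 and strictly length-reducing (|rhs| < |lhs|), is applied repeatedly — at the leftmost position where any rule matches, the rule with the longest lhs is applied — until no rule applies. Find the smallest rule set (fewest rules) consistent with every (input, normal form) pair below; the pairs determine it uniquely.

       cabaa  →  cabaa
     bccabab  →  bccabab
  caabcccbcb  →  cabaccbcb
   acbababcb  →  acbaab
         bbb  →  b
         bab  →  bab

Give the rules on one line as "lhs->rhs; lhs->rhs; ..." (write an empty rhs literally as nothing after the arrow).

  | cabaa
  | bccabab
  | caabcccbcb => cabaccbcb
  | acbababcb => acbabbab => acbaab

abc->ba; bb->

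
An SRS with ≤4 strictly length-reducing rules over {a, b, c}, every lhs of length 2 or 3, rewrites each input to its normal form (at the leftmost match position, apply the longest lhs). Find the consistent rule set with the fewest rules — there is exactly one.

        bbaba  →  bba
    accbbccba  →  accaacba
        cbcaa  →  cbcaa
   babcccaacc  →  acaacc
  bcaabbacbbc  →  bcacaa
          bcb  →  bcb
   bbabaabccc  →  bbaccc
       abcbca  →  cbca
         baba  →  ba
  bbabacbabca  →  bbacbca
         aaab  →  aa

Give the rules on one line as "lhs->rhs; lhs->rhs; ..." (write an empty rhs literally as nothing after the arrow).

ab->; bbc->aa; bcc->a

  | bbaba => bba
  | accbbccba => accaacba
  | cbcaa
  | babcccaacc => bcccaacc => acaacc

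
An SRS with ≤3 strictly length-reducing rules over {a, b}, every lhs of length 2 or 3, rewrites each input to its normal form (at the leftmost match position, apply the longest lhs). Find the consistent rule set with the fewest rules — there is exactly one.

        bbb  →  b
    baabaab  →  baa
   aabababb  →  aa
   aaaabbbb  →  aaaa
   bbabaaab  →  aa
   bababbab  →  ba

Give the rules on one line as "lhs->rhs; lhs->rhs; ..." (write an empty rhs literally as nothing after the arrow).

ab->; abb->a; bb->

  | bbb => b
  | baabaab => baaab => baa
  | aabababb => aababb => aabb => aa
  | aaaabbbb => aaaabb => aaaa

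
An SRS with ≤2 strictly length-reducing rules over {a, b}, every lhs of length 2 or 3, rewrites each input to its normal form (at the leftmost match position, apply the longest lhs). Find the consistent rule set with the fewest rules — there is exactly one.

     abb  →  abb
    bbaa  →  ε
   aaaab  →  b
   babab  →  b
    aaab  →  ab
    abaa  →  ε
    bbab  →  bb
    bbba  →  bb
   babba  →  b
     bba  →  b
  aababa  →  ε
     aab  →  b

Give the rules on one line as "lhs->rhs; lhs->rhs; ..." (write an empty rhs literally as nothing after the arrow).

  | abb
  | bbaa => ba => ε
  | aaaab => aab => b
  | babab => bab => b

aa->; ba->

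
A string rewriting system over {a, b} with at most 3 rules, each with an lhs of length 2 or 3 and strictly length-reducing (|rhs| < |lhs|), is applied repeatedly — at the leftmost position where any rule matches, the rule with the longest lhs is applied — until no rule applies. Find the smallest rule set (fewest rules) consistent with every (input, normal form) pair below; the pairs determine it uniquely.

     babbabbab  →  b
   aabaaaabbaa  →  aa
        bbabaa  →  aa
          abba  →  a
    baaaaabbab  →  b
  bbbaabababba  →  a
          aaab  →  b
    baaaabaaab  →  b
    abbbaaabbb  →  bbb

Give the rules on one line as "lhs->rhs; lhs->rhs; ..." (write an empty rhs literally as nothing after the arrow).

  | babbabbab => abbabbab => bbabbab => babbab => abbab => bbab => bab => ab => b
  | aabaaaabbaa => abaaaabbaa => baaaabbaa => aaaabbaa => aaabbaa => aabbaa => abbaa => bbaa => baa => aa
  | bbabaa => babaa => abaa => baa => aa
  | abba => bba => ba => a

ab->b; ba->a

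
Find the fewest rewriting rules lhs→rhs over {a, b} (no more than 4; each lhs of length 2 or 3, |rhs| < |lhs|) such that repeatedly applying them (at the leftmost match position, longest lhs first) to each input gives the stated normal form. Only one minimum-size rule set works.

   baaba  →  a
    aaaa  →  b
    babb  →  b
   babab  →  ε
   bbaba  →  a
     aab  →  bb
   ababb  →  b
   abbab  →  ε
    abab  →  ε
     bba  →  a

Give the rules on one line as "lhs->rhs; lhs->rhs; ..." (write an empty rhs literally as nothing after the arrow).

  | baaba => aaba => bba => ba => a
  | aaaa => baa => aa => b
  | babb => abb => b
  | babab => abab => ab => ε

aa->b; ab->; ba->a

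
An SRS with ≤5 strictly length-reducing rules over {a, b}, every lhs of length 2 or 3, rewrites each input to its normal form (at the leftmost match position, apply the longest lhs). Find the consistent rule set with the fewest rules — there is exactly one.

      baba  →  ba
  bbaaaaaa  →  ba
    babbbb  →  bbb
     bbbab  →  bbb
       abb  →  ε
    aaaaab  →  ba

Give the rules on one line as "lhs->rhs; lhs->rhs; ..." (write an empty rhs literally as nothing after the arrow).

aaa->b; ab->; abb->; bba->b

  | baba => ba
  | bbaaaaaa => baaaaa => bbaa => ba
  | babbbb => bbb
  | bbbab => bbb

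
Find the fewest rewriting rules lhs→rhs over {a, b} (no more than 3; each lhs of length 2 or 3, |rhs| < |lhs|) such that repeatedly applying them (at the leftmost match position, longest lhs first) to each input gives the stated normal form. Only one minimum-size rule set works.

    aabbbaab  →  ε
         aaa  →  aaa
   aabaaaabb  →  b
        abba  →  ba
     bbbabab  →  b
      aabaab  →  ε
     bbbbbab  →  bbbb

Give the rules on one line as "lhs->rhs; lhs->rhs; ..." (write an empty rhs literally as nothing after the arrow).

aab->ab; ab->; bba->

  | aabbbaab => abbbaab => bbaab => ab => ε
  | aaa
  | aabaaaabb => abaaaabb => aaaabb => aaabb => aabb => abb => b
  | abba => ba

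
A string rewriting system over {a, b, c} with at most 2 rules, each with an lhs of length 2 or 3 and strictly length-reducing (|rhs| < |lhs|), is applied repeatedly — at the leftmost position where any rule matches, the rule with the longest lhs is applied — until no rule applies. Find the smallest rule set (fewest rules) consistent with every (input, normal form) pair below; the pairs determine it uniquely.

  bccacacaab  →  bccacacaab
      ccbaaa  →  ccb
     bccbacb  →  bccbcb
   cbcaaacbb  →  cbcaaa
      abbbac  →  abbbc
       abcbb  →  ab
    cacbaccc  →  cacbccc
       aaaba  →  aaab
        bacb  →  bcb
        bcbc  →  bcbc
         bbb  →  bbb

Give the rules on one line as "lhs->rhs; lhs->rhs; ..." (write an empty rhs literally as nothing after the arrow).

  | bccacacaab
  | ccbaaa => ccbaa => ccba => ccb
  | bccbacb => bccbcb
  | cbcaaacbb => cbcaaa

ba->b; cbb->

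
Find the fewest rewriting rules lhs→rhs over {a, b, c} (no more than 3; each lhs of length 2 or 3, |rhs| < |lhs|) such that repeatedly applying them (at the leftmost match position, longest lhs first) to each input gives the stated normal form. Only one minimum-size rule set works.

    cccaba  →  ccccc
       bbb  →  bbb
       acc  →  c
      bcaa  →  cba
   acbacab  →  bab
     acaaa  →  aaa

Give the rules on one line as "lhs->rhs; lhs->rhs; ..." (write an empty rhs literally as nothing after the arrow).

  | cccaba => ccccc
  | bbb
  | acc => c
  | bcaa => cba

aba->cc; ac->; bca->cb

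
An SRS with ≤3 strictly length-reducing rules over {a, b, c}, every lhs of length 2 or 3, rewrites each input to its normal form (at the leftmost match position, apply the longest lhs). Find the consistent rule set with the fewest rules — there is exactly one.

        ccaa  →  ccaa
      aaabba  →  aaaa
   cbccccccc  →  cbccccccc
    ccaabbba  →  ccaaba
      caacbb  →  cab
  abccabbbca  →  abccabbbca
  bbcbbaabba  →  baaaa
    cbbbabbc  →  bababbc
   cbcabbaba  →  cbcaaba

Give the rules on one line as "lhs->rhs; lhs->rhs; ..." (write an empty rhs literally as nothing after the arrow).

  | ccaa
  | aaabba => aaaa
  | cbccccccc
  | ccaabbba => ccaaba

acb->; bba->a; cbb->ba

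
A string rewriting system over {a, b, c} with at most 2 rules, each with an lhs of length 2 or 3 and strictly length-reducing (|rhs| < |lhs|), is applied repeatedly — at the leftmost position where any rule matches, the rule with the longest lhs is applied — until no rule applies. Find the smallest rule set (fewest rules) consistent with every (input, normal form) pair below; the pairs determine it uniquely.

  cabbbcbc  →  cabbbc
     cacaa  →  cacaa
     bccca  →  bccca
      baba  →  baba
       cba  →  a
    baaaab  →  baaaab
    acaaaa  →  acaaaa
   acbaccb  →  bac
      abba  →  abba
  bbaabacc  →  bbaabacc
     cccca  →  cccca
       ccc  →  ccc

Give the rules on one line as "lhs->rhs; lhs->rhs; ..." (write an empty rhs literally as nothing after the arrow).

  | cabbbcbc => cabbbc
  | cacaa
  | bccca
  | baba

acb->b; cb->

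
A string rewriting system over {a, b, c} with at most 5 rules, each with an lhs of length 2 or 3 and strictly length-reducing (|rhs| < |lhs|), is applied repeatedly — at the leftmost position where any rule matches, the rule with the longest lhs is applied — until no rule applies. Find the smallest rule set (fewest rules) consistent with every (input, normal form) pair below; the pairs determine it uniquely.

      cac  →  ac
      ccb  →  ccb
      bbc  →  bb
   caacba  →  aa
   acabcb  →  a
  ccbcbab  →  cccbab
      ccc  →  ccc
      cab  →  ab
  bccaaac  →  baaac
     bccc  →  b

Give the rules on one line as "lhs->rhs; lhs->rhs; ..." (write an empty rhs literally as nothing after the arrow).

  | cac => ac
  | ccb
  | bbc => bb
  | caacba => aacba => aa

acb->; bc->b; bcb->cb; ca->a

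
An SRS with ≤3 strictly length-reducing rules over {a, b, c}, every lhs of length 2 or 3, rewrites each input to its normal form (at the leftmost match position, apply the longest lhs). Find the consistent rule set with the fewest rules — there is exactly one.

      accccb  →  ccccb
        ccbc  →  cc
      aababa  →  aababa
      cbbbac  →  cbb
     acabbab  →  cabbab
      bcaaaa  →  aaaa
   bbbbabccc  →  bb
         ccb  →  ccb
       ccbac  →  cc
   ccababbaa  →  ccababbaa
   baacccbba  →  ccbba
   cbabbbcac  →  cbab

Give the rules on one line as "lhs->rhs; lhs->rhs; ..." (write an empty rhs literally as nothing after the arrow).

  | accccb => ccccb
  | ccbc => cc
  | aababa
  | cbbbac => cbbbc => cbb

ac->c; bc->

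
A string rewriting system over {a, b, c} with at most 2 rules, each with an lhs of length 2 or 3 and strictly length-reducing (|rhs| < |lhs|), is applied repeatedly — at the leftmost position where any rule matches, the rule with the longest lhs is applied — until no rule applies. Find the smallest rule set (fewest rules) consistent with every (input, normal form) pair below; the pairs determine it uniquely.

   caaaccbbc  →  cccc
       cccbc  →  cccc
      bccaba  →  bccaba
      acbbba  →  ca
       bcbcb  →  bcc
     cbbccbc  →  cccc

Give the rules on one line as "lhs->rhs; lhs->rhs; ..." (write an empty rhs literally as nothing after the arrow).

ac->c; cb->c

  | caaaccbbc => caaccbbc => caccbbc => cccbbc => cccbc => cccc
  | cccbc => cccc
  | bccaba
  | acbbba => cbbba => cbba => cba => ca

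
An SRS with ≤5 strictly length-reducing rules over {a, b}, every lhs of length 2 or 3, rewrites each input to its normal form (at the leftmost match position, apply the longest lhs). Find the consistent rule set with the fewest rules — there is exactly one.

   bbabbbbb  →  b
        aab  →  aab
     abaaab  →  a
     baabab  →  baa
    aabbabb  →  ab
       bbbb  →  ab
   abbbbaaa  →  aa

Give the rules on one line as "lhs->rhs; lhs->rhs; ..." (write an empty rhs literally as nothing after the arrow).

aaa->a; abb->b; bab->; bbb->a

  | bbabbbbb => bbbbb => abb => b
  | aab
  | abaaab => abab => a
  | baabab => baa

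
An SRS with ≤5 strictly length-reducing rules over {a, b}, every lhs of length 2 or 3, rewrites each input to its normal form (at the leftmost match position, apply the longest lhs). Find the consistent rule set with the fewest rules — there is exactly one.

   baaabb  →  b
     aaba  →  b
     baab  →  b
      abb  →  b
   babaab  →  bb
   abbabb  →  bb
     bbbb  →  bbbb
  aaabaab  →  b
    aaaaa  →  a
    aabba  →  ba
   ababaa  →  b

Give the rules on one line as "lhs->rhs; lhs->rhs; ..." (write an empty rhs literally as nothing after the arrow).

  | baaabb => abb => b
  | aaba => aba => b
  | baab => b
  | abb => b

aa->a; ab->; aba->b; baa->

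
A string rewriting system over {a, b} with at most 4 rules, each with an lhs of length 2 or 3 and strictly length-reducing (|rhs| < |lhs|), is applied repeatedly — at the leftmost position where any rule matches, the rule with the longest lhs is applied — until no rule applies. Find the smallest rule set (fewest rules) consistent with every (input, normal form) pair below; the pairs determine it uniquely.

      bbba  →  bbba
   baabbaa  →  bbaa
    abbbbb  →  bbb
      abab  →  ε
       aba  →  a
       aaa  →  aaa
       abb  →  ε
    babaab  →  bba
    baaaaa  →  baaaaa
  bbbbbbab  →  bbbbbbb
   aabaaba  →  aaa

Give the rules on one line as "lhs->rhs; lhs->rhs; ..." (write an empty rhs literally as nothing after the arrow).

aab->a; ab->; abb->; bab->bb

  | bbba
  | baabbaa => babaa => bbaa
  | abbbbb => bbb
  | abab => ab => ε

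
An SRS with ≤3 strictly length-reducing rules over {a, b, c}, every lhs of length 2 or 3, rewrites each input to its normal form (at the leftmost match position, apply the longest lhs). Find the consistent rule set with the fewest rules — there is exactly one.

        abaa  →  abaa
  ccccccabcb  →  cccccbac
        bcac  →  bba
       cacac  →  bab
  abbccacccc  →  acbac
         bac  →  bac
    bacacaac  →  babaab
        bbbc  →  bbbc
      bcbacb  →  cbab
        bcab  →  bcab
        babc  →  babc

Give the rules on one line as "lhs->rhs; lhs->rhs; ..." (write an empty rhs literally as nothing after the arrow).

  | abaa
  | ccccccabcb => ccccccacc => cccccbac
  | bcac => bba
  | cacac => baac => bab

aac->ab; bcb->cc; cac->ba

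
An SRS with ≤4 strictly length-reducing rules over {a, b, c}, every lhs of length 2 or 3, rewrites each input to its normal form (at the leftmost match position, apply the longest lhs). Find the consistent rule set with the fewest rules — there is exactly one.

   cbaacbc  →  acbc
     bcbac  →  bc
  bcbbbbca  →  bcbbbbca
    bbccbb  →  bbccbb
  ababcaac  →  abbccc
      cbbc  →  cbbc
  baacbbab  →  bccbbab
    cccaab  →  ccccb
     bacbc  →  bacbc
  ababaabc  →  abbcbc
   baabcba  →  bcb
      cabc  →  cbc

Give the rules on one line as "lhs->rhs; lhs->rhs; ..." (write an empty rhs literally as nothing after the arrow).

  | cbaacbc => acbc
  | bcbac => bc
  | bcbbbbca
  | bbccbb

aa->c; abc->bc; cba->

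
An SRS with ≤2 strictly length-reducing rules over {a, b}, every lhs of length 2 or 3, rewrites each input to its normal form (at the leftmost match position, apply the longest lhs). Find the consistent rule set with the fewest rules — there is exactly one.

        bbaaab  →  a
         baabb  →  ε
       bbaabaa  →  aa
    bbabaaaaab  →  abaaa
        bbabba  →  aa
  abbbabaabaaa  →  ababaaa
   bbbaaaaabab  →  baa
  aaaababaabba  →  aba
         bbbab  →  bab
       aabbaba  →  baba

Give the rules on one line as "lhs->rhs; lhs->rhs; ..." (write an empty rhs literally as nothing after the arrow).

aab->; bb->

  | bbaaab => aaab => a
  | baabb => bb => ε
  | bbaabaa => aabaa => aa
  | bbabaaaaab => abaaaaab => abaaa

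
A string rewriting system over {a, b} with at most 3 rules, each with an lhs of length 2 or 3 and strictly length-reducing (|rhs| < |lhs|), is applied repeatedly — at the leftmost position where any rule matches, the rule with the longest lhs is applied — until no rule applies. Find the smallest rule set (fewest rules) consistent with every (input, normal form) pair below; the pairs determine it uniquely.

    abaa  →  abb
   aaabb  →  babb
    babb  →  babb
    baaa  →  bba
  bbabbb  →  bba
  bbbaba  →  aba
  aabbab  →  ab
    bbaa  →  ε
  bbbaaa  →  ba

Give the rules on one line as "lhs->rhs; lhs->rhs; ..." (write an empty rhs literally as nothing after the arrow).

aa->b; bbb->

  | abaa => abb
  | aaabb => babb
  | babb
  | baaa => bba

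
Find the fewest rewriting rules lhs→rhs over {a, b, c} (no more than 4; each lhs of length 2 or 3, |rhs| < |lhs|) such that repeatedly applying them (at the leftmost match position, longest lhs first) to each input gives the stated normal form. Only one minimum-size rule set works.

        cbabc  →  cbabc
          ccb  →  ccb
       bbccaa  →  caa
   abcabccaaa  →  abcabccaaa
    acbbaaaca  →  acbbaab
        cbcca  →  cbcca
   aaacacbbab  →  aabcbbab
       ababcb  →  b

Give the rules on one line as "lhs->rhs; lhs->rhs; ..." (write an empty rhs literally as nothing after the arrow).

  | cbabc
  | ccb
  | bbccaa => caa
  | abcabccaaa

aba->b; aca->b; bbc->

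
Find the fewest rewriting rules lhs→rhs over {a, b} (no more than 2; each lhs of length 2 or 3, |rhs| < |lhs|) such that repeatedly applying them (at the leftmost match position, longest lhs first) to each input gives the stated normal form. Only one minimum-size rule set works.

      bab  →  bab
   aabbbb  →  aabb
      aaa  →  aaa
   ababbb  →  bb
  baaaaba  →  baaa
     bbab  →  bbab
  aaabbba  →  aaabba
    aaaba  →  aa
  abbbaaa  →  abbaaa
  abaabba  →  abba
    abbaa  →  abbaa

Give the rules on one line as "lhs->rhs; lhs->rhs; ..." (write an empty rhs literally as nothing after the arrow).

  | bab
  | aabbbb => aabbb => aabb
  | aaa
  | ababbb => bbb => bb

aba->; bbb->bb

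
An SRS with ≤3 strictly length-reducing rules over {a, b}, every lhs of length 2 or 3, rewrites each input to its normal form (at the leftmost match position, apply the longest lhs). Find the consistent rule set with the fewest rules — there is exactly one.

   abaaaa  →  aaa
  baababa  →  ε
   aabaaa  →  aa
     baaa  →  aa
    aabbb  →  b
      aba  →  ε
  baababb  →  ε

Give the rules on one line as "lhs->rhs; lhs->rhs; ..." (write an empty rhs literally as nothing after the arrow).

ab->b; ba->; bb->

  | abaaaa => baaaa => aaa
  | baababa => ababa => baba => ba => ε
  | aabaaa => abaaa => baaa => aa
  | baaa => aa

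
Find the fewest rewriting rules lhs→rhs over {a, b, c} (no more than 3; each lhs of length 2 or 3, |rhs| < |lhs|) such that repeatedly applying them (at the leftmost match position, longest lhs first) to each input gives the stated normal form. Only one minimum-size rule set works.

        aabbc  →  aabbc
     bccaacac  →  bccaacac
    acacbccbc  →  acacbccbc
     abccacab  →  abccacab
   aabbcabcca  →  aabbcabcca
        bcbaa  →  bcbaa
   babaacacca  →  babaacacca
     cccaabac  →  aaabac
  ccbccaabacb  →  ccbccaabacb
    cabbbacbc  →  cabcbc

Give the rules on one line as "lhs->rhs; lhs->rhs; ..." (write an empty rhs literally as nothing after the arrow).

  | aabbc
  | bccaacac
  | acacbccbc
  | abccacab

bba->; ccc->a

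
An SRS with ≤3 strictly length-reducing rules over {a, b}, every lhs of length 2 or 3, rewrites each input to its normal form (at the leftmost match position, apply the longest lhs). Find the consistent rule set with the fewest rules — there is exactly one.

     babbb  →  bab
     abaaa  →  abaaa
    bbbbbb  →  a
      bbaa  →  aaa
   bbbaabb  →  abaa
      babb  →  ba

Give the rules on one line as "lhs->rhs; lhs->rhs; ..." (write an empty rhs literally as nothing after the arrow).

abb->a; bb->a

  | babbb => bab
  | abaaa
  | bbbbbb => abbbb => abb => a
  | bbaa => aaa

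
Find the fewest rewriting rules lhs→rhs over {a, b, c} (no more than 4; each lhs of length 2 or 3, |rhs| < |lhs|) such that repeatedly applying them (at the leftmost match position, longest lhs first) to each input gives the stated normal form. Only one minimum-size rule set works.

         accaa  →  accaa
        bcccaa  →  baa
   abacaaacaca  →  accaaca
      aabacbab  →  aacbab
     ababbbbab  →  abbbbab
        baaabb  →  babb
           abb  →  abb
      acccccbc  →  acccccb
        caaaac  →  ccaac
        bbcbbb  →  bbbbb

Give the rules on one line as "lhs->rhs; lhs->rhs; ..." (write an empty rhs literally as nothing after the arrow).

  | accaa
  | bcccaa => bccaa => bcaa => baa
  | abacaaacaca => acaaacaca => accacaca => accaaca
  | aabacbab => aacbab

aaa->ca; aba->a; bc->b; cac->ca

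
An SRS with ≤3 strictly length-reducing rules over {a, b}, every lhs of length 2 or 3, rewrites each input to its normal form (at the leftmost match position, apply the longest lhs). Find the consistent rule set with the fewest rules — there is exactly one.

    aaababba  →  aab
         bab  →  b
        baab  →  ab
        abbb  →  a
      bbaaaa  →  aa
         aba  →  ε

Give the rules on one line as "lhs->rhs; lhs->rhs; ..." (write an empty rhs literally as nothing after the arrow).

  | aaababba => aabba => aab
  | bab => b
  | baab => ab
  | abbb => a

aba->; ba->; bbb->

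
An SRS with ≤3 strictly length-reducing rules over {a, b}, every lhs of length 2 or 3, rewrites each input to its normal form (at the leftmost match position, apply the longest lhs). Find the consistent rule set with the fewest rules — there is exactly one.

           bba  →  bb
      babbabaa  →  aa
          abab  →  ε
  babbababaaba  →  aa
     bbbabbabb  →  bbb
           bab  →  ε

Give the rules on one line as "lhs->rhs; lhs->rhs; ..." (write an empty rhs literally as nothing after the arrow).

  | bba => bb
  | babbabaa => babaa => aa
  | abab => ab => ε
  | babbababaaba => bababaaba => abaaba => aaba => aa

ab->; ba->b; bab->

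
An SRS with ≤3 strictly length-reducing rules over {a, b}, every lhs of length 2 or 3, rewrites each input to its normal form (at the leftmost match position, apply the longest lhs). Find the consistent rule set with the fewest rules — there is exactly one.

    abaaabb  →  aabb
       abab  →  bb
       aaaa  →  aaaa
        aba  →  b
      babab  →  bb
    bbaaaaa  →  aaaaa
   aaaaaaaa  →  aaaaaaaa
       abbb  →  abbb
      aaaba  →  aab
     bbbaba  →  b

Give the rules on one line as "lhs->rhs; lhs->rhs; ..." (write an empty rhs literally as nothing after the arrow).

  | abaaabb => baabb => aabb
  | abab => bb
  | aaaa
  | aba => b

aba->b; ba->a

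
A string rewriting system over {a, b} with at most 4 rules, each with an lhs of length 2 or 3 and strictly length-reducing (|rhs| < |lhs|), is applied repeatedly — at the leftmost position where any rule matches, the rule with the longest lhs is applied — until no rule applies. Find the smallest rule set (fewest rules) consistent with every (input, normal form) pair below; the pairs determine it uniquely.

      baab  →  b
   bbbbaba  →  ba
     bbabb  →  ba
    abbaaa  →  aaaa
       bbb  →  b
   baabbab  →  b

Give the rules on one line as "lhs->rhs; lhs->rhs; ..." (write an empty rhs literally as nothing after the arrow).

  | baab => bab => bb => b
  | bbbbaba => bbbaba => bbaba => baba => bba => ba
  | bbabb => babb => ba
  | abbaaa => aaaa

ab->b; abb->a; bb->b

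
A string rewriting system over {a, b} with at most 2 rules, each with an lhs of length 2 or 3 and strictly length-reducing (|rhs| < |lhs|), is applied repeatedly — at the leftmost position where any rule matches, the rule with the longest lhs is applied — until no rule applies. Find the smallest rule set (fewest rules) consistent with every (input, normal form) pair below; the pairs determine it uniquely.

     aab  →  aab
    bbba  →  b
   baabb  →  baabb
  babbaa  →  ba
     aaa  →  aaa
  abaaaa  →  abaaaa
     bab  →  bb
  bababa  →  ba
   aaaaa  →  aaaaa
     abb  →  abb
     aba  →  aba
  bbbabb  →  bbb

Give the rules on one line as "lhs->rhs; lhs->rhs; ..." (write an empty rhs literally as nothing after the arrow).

bab->bb; bba->

  | aab
  | bbba => b
  | baabb
  | babbaa => bbbaa => ba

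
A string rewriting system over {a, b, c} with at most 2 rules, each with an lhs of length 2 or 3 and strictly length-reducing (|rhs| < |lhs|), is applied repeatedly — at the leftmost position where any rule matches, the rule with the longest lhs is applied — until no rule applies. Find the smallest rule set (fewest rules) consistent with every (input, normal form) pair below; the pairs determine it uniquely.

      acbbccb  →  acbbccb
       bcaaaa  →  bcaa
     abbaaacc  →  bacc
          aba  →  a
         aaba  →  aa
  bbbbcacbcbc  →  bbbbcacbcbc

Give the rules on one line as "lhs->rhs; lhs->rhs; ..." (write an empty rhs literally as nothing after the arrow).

aaa->a; ab->

  | acbbccb
  | bcaaaa => bcaa
  | abbaaacc => baaacc => bacc
  | aba => a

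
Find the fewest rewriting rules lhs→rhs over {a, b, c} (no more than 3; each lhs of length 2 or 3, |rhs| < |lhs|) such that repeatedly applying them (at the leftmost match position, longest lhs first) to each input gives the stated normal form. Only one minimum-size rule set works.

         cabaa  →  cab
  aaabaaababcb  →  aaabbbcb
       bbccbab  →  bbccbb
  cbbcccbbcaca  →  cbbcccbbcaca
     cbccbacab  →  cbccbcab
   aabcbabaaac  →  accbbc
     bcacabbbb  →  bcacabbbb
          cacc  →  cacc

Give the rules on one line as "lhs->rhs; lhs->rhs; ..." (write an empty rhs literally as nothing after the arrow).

abc->cc; ba->b

  | cabaa => caba => cab
  | aaabaaababcb => aaabaababcb => aaabababcb => aaabbabcb => aaabbbcb
  | bbccbab => bbccbb
  | cbbcccbbcaca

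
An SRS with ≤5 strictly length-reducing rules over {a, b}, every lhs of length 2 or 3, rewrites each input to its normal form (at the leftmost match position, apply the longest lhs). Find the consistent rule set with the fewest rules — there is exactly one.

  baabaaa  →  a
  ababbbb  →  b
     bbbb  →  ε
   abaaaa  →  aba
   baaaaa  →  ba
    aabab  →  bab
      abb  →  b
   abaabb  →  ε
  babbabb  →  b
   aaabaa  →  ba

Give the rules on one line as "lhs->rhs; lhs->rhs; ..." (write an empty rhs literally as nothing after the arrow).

aa->a; aab->b; abb->b; bb->

  | baabaaa => bbaaa => aaa => aa => a
  | ababbbb => abbbb => bbb => b
  | bbbb => bb => ε
  | abaaaa => abaaa => abaa => aba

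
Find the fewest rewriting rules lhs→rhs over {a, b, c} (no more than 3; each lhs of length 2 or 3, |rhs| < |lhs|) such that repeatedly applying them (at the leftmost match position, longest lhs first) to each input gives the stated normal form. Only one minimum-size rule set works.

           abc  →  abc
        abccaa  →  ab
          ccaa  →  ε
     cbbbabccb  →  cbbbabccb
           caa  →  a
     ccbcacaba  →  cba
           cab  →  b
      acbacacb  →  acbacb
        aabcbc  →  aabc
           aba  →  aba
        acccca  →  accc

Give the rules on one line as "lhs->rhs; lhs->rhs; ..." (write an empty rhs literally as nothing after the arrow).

  | abc
  | abccaa => abca => ab
  | ccaa => ca => ε
  | cbbbabccb

ca->; cbc->c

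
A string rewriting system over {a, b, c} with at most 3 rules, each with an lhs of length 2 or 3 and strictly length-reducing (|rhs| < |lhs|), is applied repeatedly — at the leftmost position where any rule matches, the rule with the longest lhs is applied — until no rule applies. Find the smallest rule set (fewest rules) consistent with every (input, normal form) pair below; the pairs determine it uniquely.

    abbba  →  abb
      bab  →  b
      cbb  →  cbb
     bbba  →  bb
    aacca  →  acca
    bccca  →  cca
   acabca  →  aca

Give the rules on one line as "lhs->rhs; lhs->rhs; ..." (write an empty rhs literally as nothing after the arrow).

  | abbba => abb
  | bab => b
  | cbb
  | bbba => bb

aa->a; ba->; bc->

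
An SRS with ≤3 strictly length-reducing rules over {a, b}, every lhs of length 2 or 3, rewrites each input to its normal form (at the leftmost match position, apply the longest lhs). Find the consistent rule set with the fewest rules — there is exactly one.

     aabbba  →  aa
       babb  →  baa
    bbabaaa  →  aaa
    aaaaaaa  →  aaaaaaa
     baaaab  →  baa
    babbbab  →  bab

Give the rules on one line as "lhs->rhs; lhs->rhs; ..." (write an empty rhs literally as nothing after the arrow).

  | aabbba => bba => aa
  | babb => baa
  | bbabaaa => aabaaa => aaa
  | aaaaaaa

aab->; bb->a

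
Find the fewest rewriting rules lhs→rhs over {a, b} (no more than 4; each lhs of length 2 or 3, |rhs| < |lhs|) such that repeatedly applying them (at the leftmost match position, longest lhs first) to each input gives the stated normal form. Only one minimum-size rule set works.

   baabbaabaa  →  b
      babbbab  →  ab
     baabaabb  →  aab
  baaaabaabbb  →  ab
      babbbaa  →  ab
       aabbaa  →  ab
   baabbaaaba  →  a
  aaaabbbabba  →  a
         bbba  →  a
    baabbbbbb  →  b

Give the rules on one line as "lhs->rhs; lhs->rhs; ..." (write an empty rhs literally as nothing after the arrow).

  | baabbaabaa => bbbaabaa => abaabaa => abbaa => baa => b
  | babbbab => bbbab => abab => ab
  | baabaabb => bbaabb => aaabb => aab
  | baaaabaabbb => baabaabbb => bbaabbb => aaabbb => aabb => ab

abb->b; ba->; baa->b; bb->a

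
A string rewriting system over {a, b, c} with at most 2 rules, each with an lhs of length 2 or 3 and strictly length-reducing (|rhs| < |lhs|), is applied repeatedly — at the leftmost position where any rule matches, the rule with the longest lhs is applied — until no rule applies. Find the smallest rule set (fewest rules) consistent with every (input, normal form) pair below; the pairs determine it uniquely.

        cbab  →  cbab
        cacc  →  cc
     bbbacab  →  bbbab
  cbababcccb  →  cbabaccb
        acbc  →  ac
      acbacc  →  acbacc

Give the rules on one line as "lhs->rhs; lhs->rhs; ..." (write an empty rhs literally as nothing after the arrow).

bc->; ca->

  | cbab
  | cacc => cc
  | bbbacab => bbbab
  | cbababcccb => cbabaccb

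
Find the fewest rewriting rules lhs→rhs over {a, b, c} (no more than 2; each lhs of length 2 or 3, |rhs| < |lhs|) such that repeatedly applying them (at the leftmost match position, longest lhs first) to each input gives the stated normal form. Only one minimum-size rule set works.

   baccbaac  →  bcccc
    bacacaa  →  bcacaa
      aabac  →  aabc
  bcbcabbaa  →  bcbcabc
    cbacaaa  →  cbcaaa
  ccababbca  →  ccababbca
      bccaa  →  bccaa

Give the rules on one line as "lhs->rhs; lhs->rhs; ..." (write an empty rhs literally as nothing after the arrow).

baa->c; bac->bc

  | baccbaac => bccbaac => bcccc
  | bacacaa => bcacaa
  | aabac => aabc
  | bcbcabbaa => bcbcabc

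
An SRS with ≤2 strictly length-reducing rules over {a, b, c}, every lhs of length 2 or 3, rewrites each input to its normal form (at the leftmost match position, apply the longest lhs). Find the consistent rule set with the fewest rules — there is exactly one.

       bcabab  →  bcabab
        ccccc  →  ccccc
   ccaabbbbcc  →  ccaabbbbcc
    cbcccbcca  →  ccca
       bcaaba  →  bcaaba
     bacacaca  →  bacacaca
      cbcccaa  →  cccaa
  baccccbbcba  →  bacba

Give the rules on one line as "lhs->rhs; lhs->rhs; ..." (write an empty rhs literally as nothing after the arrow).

cbc->c; ccb->

  | bcabab
  | ccccc
  | ccaabbbbcc
  | cbcccbcca => cccbcca => ccca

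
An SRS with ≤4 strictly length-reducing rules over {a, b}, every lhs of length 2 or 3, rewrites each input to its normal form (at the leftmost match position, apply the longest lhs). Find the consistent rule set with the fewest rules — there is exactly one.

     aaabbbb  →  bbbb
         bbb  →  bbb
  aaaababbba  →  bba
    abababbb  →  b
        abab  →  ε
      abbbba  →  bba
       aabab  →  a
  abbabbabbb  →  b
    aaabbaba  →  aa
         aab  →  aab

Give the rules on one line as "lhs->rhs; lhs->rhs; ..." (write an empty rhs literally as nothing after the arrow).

  | aaabbbb => bbbb
  | bbb
  | aaaababbba => ababbba => aaabba => bba
  | abababbb => aaaabbb => abbb => b

aaa->; abb->; baa->a; bab->aa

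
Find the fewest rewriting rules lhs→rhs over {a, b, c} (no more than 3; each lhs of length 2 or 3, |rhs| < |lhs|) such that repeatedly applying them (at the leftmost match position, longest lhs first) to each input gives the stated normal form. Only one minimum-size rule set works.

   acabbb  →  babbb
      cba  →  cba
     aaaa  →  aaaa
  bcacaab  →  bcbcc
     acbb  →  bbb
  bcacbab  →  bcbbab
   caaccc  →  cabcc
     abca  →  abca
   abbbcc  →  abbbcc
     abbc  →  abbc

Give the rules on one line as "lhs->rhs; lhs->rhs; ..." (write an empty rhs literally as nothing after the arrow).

  | acabbb => babbb
  | cba
  | aaaa
  | bcacaab => bcbaab => bcbcc

aab->cc; ac->b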